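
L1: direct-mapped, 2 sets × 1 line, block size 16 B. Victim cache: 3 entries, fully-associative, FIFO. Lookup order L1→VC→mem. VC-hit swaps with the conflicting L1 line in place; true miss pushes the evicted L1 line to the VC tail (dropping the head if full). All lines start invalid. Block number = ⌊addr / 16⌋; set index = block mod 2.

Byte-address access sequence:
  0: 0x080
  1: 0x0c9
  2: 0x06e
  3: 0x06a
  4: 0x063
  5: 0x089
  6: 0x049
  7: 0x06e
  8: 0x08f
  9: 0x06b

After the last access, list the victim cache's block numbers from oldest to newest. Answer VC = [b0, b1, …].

0: 0x80 (blk 8, set 0) → MISS  vc=[]
1: 0xc9 (blk 12, set 0) → MISS  vc=[8]
2: 0x6e (blk 6, set 0) → MISS  vc=[8, 12]
3: 0x6a (blk 6, set 0) → L1-HIT  vc=[8, 12]
4: 0x63 (blk 6, set 0) → L1-HIT  vc=[8, 12]
5: 0x89 (blk 8, set 0) → VC-HIT  vc=[6, 12]
6: 0x49 (blk 4, set 0) → MISS  vc=[6, 12, 8]
7: 0x6e (blk 6, set 0) → VC-HIT  vc=[4, 12, 8]
8: 0x8f (blk 8, set 0) → VC-HIT  vc=[4, 12, 6]
9: 0x6b (blk 6, set 0) → VC-HIT  vc=[4, 12, 8]

VC = [4, 12, 8]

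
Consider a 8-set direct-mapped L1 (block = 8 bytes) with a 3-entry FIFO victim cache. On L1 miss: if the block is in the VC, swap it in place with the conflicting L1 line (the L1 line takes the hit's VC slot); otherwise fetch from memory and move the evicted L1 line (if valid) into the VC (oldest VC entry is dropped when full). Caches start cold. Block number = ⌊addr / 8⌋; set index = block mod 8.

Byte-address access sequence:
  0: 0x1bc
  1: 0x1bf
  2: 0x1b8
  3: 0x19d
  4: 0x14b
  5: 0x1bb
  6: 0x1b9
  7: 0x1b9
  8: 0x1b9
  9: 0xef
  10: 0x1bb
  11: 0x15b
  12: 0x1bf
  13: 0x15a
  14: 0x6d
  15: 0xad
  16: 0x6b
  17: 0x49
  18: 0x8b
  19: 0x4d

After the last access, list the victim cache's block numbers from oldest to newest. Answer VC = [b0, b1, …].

  [0] addr=0x1bc blk=55 s=7: MISS | VC []
  [1] addr=0x1bf blk=55 s=7: L1-HIT | VC []
  [2] addr=0x1b8 blk=55 s=7: L1-HIT | VC []
  [3] addr=0x19d blk=51 s=3: MISS | VC []
  [4] addr=0x14b blk=41 s=1: MISS | VC []
  [5] addr=0x1bb blk=55 s=7: L1-HIT | VC []
  [6] addr=0x1b9 blk=55 s=7: L1-HIT | VC []
  [7] addr=0x1b9 blk=55 s=7: L1-HIT | VC []
  [8] addr=0x1b9 blk=55 s=7: L1-HIT | VC []
  [9] addr=0xef blk=29 s=5: MISS | VC []
  [10] addr=0x1bb blk=55 s=7: L1-HIT | VC []
  [11] addr=0x15b blk=43 s=3: MISS | VC [51]
  [12] addr=0x1bf blk=55 s=7: L1-HIT | VC [51]
  [13] addr=0x15a blk=43 s=3: L1-HIT | VC [51]
  [14] addr=0x6d blk=13 s=5: MISS | VC [51, 29]
  [15] addr=0xad blk=21 s=5: MISS | VC [51, 29, 13]
  [16] addr=0x6b blk=13 s=5: VC-HIT | VC [51, 29, 21]
  [17] addr=0x49 blk=9 s=1: MISS | VC [29, 21, 41]
  [18] addr=0x8b blk=17 s=1: MISS | VC [21, 41, 9]
  [19] addr=0x4d blk=9 s=1: VC-HIT | VC [21, 41, 17]

VC = [21, 41, 17]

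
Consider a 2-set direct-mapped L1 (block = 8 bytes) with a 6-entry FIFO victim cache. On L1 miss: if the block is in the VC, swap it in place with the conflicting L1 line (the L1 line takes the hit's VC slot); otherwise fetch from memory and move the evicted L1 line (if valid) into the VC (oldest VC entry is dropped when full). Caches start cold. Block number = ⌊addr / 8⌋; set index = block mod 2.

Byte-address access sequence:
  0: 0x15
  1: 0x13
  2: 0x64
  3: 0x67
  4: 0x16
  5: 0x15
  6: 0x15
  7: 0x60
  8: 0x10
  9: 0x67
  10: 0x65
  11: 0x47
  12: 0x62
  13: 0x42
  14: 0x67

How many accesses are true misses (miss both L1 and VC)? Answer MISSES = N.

MISSES = 3

  [0] addr=0x15 blk=2 s=0: MISS | VC []
  [1] addr=0x13 blk=2 s=0: L1-HIT | VC []
  [2] addr=0x64 blk=12 s=0: MISS | VC [2]
  [3] addr=0x67 blk=12 s=0: L1-HIT | VC [2]
  [4] addr=0x16 blk=2 s=0: VC-HIT | VC [12]
  [5] addr=0x15 blk=2 s=0: L1-HIT | VC [12]
  [6] addr=0x15 blk=2 s=0: L1-HIT | VC [12]
  [7] addr=0x60 blk=12 s=0: VC-HIT | VC [2]
  [8] addr=0x10 blk=2 s=0: VC-HIT | VC [12]
  [9] addr=0x67 blk=12 s=0: VC-HIT | VC [2]
  [10] addr=0x65 blk=12 s=0: L1-HIT | VC [2]
  [11] addr=0x47 blk=8 s=0: MISS | VC [2, 12]
  [12] addr=0x62 blk=12 s=0: VC-HIT | VC [2, 8]
  [13] addr=0x42 blk=8 s=0: VC-HIT | VC [2, 12]
  [14] addr=0x67 blk=12 s=0: VC-HIT | VC [2, 8]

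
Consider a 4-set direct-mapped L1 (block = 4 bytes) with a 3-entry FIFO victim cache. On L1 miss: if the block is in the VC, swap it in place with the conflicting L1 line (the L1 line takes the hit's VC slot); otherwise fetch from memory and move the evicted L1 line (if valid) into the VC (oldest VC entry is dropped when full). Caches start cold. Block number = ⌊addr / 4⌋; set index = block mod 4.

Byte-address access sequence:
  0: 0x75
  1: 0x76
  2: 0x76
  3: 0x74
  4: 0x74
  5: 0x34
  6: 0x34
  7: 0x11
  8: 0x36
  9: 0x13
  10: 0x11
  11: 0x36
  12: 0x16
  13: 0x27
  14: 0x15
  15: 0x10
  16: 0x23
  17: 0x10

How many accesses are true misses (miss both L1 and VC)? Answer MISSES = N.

MISSES = 6

  [0] addr=0x75 blk=29 s=1: MISS | VC []
  [1] addr=0x76 blk=29 s=1: L1-HIT | VC []
  [2] addr=0x76 blk=29 s=1: L1-HIT | VC []
  [3] addr=0x74 blk=29 s=1: L1-HIT | VC []
  [4] addr=0x74 blk=29 s=1: L1-HIT | VC []
  [5] addr=0x34 blk=13 s=1: MISS | VC [29]
  [6] addr=0x34 blk=13 s=1: L1-HIT | VC [29]
  [7] addr=0x11 blk=4 s=0: MISS | VC [29]
  [8] addr=0x36 blk=13 s=1: L1-HIT | VC [29]
  [9] addr=0x13 blk=4 s=0: L1-HIT | VC [29]
  [10] addr=0x11 blk=4 s=0: L1-HIT | VC [29]
  [11] addr=0x36 blk=13 s=1: L1-HIT | VC [29]
  [12] addr=0x16 blk=5 s=1: MISS | VC [29, 13]
  [13] addr=0x27 blk=9 s=1: MISS | VC [29, 13, 5]
  [14] addr=0x15 blk=5 s=1: VC-HIT | VC [29, 13, 9]
  [15] addr=0x10 blk=4 s=0: L1-HIT | VC [29, 13, 9]
  [16] addr=0x23 blk=8 s=0: MISS | VC [13, 9, 4]
  [17] addr=0x10 blk=4 s=0: VC-HIT | VC [13, 9, 8]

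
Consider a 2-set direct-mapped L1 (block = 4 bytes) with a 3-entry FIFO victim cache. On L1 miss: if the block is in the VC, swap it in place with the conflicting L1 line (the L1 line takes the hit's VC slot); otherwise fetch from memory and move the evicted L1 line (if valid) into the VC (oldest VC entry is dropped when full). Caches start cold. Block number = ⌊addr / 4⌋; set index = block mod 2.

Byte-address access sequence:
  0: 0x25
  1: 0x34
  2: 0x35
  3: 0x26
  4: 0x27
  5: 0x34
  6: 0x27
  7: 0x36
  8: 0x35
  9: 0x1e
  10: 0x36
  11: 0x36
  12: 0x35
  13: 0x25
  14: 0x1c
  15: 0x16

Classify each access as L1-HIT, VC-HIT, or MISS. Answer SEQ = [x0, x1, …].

#0 0x25→b9/s1 MISS; vc=[]
#1 0x34→b13/s1 MISS; vc=[9]
#2 0x35→b13/s1 L1-HIT; vc=[9]
#3 0x26→b9/s1 VC-HIT; vc=[13]
#4 0x27→b9/s1 L1-HIT; vc=[13]
#5 0x34→b13/s1 VC-HIT; vc=[9]
#6 0x27→b9/s1 VC-HIT; vc=[13]
#7 0x36→b13/s1 VC-HIT; vc=[9]
#8 0x35→b13/s1 L1-HIT; vc=[9]
#9 0x1e→b7/s1 MISS; vc=[9,13]
#10 0x36→b13/s1 VC-HIT; vc=[9,7]
#11 0x36→b13/s1 L1-HIT; vc=[9,7]
#12 0x35→b13/s1 L1-HIT; vc=[9,7]
#13 0x25→b9/s1 VC-HIT; vc=[13,7]
#14 0x1c→b7/s1 VC-HIT; vc=[13,9]
#15 0x16→b5/s1 MISS; vc=[13,9,7]

SEQ = [MISS, MISS, L1-HIT, VC-HIT, L1-HIT, VC-HIT, VC-HIT, VC-HIT, L1-HIT, MISS, VC-HIT, L1-HIT, L1-HIT, VC-HIT, VC-HIT, MISS]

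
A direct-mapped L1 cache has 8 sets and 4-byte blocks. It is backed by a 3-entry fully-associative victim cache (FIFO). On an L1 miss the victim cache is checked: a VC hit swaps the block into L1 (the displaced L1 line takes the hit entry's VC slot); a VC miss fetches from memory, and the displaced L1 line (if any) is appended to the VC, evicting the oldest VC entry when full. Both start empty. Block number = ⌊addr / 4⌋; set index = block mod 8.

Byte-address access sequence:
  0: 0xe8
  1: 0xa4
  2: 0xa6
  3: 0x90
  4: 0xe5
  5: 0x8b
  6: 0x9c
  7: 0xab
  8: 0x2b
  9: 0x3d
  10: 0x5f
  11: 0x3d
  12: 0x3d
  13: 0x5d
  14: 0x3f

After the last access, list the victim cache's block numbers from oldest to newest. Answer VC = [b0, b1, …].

VC = [42, 39, 23]

  [0] addr=0xe8 blk=58 s=2: MISS | VC []
  [1] addr=0xa4 blk=41 s=1: MISS | VC []
  [2] addr=0xa6 blk=41 s=1: L1-HIT | VC []
  [3] addr=0x90 blk=36 s=4: MISS | VC []
  [4] addr=0xe5 blk=57 s=1: MISS | VC [41]
  [5] addr=0x8b blk=34 s=2: MISS | VC [41, 58]
  [6] addr=0x9c blk=39 s=7: MISS | VC [41, 58]
  [7] addr=0xab blk=42 s=2: MISS | VC [41, 58, 34]
  [8] addr=0x2b blk=10 s=2: MISS | VC [58, 34, 42]
  [9] addr=0x3d blk=15 s=7: MISS | VC [34, 42, 39]
  [10] addr=0x5f blk=23 s=7: MISS | VC [42, 39, 15]
  [11] addr=0x3d blk=15 s=7: VC-HIT | VC [42, 39, 23]
  [12] addr=0x3d blk=15 s=7: L1-HIT | VC [42, 39, 23]
  [13] addr=0x5d blk=23 s=7: VC-HIT | VC [42, 39, 15]
  [14] addr=0x3f blk=15 s=7: VC-HIT | VC [42, 39, 23]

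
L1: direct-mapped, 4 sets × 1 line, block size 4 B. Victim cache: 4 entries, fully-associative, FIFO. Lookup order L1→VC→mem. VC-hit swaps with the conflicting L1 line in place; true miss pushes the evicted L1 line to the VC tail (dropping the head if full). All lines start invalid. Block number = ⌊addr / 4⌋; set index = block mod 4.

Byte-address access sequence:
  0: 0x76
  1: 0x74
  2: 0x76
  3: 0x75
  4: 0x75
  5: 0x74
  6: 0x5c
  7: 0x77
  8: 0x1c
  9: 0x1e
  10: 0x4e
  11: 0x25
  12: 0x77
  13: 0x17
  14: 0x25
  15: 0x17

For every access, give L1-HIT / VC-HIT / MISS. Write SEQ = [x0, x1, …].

SEQ = [MISS, L1-HIT, L1-HIT, L1-HIT, L1-HIT, L1-HIT, MISS, L1-HIT, MISS, L1-HIT, MISS, MISS, VC-HIT, MISS, VC-HIT, VC-HIT]

0: 0x76 (blk 29, set 1) → MISS  vc=[]
1: 0x74 (blk 29, set 1) → L1-HIT  vc=[]
2: 0x76 (blk 29, set 1) → L1-HIT  vc=[]
3: 0x75 (blk 29, set 1) → L1-HIT  vc=[]
4: 0x75 (blk 29, set 1) → L1-HIT  vc=[]
5: 0x74 (blk 29, set 1) → L1-HIT  vc=[]
6: 0x5c (blk 23, set 3) → MISS  vc=[]
7: 0x77 (blk 29, set 1) → L1-HIT  vc=[]
8: 0x1c (blk 7, set 3) → MISS  vc=[23]
9: 0x1e (blk 7, set 3) → L1-HIT  vc=[23]
10: 0x4e (blk 19, set 3) → MISS  vc=[23, 7]
11: 0x25 (blk 9, set 1) → MISS  vc=[23, 7, 29]
12: 0x77 (blk 29, set 1) → VC-HIT  vc=[23, 7, 9]
13: 0x17 (blk 5, set 1) → MISS  vc=[23, 7, 9, 29]
14: 0x25 (blk 9, set 1) → VC-HIT  vc=[23, 7, 5, 29]
15: 0x17 (blk 5, set 1) → VC-HIT  vc=[23, 7, 9, 29]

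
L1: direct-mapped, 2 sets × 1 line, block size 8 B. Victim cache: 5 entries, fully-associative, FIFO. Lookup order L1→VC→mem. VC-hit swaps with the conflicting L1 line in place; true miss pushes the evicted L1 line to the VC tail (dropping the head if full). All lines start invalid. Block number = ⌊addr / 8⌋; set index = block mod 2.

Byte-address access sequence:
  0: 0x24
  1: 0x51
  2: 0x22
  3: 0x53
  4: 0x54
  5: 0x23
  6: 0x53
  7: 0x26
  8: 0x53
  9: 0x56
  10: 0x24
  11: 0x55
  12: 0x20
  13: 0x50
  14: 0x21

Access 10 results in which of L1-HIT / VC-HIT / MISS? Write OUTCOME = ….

#0 0x24→b4/s0 MISS; vc=[]
#1 0x51→b10/s0 MISS; vc=[4]
#2 0x22→b4/s0 VC-HIT; vc=[10]
#3 0x53→b10/s0 VC-HIT; vc=[4]
#4 0x54→b10/s0 L1-HIT; vc=[4]
#5 0x23→b4/s0 VC-HIT; vc=[10]
#6 0x53→b10/s0 VC-HIT; vc=[4]
#7 0x26→b4/s0 VC-HIT; vc=[10]
#8 0x53→b10/s0 VC-HIT; vc=[4]
#9 0x56→b10/s0 L1-HIT; vc=[4]
#10 0x24→b4/s0 VC-HIT; vc=[10]
#11 0x55→b10/s0 VC-HIT; vc=[4]
#12 0x20→b4/s0 VC-HIT; vc=[10]
#13 0x50→b10/s0 VC-HIT; vc=[4]
#14 0x21→b4/s0 VC-HIT; vc=[10]

OUTCOME = VC-HIT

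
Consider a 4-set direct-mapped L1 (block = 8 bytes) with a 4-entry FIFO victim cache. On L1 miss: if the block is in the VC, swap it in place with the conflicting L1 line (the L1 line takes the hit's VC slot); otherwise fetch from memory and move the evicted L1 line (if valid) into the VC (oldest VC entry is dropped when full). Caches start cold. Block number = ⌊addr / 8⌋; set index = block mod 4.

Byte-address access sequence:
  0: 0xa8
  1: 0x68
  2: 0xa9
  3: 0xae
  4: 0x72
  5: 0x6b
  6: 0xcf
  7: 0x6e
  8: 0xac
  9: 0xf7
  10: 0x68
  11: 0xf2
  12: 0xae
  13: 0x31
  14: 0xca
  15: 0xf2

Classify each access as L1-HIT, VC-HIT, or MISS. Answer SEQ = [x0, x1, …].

SEQ = [MISS, MISS, VC-HIT, L1-HIT, MISS, VC-HIT, MISS, VC-HIT, VC-HIT, MISS, VC-HIT, L1-HIT, VC-HIT, MISS, VC-HIT, VC-HIT]

0: 0xa8 (blk 21, set 1) → MISS  vc=[]
1: 0x68 (blk 13, set 1) → MISS  vc=[21]
2: 0xa9 (blk 21, set 1) → VC-HIT  vc=[13]
3: 0xae (blk 21, set 1) → L1-HIT  vc=[13]
4: 0x72 (blk 14, set 2) → MISS  vc=[13]
5: 0x6b (blk 13, set 1) → VC-HIT  vc=[21]
6: 0xcf (blk 25, set 1) → MISS  vc=[21, 13]
7: 0x6e (blk 13, set 1) → VC-HIT  vc=[21, 25]
8: 0xac (blk 21, set 1) → VC-HIT  vc=[13, 25]
9: 0xf7 (blk 30, set 2) → MISS  vc=[13, 25, 14]
10: 0x68 (blk 13, set 1) → VC-HIT  vc=[21, 25, 14]
11: 0xf2 (blk 30, set 2) → L1-HIT  vc=[21, 25, 14]
12: 0xae (blk 21, set 1) → VC-HIT  vc=[13, 25, 14]
13: 0x31 (blk 6, set 2) → MISS  vc=[13, 25, 14, 30]
14: 0xca (blk 25, set 1) → VC-HIT  vc=[13, 21, 14, 30]
15: 0xf2 (blk 30, set 2) → VC-HIT  vc=[13, 21, 14, 6]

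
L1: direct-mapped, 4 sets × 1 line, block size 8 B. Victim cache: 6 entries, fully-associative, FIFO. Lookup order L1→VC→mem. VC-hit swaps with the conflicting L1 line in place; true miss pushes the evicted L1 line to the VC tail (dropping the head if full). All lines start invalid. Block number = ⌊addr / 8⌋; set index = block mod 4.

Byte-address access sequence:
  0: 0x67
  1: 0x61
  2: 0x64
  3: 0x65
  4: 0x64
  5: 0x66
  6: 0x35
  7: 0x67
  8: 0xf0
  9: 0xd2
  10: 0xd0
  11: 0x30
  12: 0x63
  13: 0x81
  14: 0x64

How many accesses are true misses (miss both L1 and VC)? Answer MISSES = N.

  [0] addr=0x67 blk=12 s=0: MISS | VC []
  [1] addr=0x61 blk=12 s=0: L1-HIT | VC []
  [2] addr=0x64 blk=12 s=0: L1-HIT | VC []
  [3] addr=0x65 blk=12 s=0: L1-HIT | VC []
  [4] addr=0x64 blk=12 s=0: L1-HIT | VC []
  [5] addr=0x66 blk=12 s=0: L1-HIT | VC []
  [6] addr=0x35 blk=6 s=2: MISS | VC []
  [7] addr=0x67 blk=12 s=0: L1-HIT | VC []
  [8] addr=0xf0 blk=30 s=2: MISS | VC [6]
  [9] addr=0xd2 blk=26 s=2: MISS | VC [6, 30]
  [10] addr=0xd0 blk=26 s=2: L1-HIT | VC [6, 30]
  [11] addr=0x30 blk=6 s=2: VC-HIT | VC [26, 30]
  [12] addr=0x63 blk=12 s=0: L1-HIT | VC [26, 30]
  [13] addr=0x81 blk=16 s=0: MISS | VC [26, 30, 12]
  [14] addr=0x64 blk=12 s=0: VC-HIT | VC [26, 30, 16]

MISSES = 5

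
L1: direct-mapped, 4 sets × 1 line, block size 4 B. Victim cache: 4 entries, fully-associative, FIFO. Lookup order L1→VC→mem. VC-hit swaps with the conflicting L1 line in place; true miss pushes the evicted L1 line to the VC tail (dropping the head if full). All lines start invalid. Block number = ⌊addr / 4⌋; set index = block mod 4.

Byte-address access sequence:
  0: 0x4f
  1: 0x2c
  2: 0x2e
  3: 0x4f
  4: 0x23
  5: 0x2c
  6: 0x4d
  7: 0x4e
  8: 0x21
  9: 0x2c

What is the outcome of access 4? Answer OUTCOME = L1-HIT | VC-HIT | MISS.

#0 0x4f→b19/s3 MISS; vc=[]
#1 0x2c→b11/s3 MISS; vc=[19]
#2 0x2e→b11/s3 L1-HIT; vc=[19]
#3 0x4f→b19/s3 VC-HIT; vc=[11]
#4 0x23→b8/s0 MISS; vc=[11]
#5 0x2c→b11/s3 VC-HIT; vc=[19]
#6 0x4d→b19/s3 VC-HIT; vc=[11]
#7 0x4e→b19/s3 L1-HIT; vc=[11]
#8 0x21→b8/s0 L1-HIT; vc=[11]
#9 0x2c→b11/s3 VC-HIT; vc=[19]

OUTCOME = MISS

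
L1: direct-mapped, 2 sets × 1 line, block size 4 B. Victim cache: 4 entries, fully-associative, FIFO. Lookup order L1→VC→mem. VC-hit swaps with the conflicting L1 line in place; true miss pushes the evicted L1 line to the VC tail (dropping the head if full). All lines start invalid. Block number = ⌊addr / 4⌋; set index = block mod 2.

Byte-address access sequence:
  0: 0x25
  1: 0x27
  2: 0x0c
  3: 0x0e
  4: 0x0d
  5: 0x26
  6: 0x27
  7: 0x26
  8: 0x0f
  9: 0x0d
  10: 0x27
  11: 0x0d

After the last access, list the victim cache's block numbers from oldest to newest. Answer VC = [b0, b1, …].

#0 0x25→b9/s1 MISS; vc=[]
#1 0x27→b9/s1 L1-HIT; vc=[]
#2 0xc→b3/s1 MISS; vc=[9]
#3 0xe→b3/s1 L1-HIT; vc=[9]
#4 0xd→b3/s1 L1-HIT; vc=[9]
#5 0x26→b9/s1 VC-HIT; vc=[3]
#6 0x27→b9/s1 L1-HIT; vc=[3]
#7 0x26→b9/s1 L1-HIT; vc=[3]
#8 0xf→b3/s1 VC-HIT; vc=[9]
#9 0xd→b3/s1 L1-HIT; vc=[9]
#10 0x27→b9/s1 VC-HIT; vc=[3]
#11 0xd→b3/s1 VC-HIT; vc=[9]

VC = [9]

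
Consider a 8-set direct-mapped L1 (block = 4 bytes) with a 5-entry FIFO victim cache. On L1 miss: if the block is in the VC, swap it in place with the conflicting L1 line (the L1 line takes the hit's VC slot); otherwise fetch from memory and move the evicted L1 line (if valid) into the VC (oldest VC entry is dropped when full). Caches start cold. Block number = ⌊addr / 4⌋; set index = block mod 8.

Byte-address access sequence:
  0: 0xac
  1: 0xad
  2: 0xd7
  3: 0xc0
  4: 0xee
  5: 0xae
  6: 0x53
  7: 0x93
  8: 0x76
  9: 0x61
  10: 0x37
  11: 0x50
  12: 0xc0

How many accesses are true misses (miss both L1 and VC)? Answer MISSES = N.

MISSES = 9

  [0] addr=0xac blk=43 s=3: MISS | VC []
  [1] addr=0xad blk=43 s=3: L1-HIT | VC []
  [2] addr=0xd7 blk=53 s=5: MISS | VC []
  [3] addr=0xc0 blk=48 s=0: MISS | VC []
  [4] addr=0xee blk=59 s=3: MISS | VC [43]
  [5] addr=0xae blk=43 s=3: VC-HIT | VC [59]
  [6] addr=0x53 blk=20 s=4: MISS | VC [59]
  [7] addr=0x93 blk=36 s=4: MISS | VC [59, 20]
  [8] addr=0x76 blk=29 s=5: MISS | VC [59, 20, 53]
  [9] addr=0x61 blk=24 s=0: MISS | VC [59, 20, 53, 48]
  [10] addr=0x37 blk=13 s=5: MISS | VC [59, 20, 53, 48, 29]
  [11] addr=0x50 blk=20 s=4: VC-HIT | VC [59, 36, 53, 48, 29]
  [12] addr=0xc0 blk=48 s=0: VC-HIT | VC [59, 36, 53, 24, 29]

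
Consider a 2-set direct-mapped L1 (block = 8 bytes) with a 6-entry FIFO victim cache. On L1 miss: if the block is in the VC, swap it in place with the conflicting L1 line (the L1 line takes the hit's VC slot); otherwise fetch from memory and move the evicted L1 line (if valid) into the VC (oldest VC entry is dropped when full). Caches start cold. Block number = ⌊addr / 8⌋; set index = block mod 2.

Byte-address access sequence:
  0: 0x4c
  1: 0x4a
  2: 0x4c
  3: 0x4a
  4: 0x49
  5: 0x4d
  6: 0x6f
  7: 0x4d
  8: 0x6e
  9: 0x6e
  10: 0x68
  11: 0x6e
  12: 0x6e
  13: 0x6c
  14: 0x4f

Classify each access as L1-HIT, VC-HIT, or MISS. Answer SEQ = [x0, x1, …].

#0 0x4c→b9/s1 MISS; vc=[]
#1 0x4a→b9/s1 L1-HIT; vc=[]
#2 0x4c→b9/s1 L1-HIT; vc=[]
#3 0x4a→b9/s1 L1-HIT; vc=[]
#4 0x49→b9/s1 L1-HIT; vc=[]
#5 0x4d→b9/s1 L1-HIT; vc=[]
#6 0x6f→b13/s1 MISS; vc=[9]
#7 0x4d→b9/s1 VC-HIT; vc=[13]
#8 0x6e→b13/s1 VC-HIT; vc=[9]
#9 0x6e→b13/s1 L1-HIT; vc=[9]
#10 0x68→b13/s1 L1-HIT; vc=[9]
#11 0x6e→b13/s1 L1-HIT; vc=[9]
#12 0x6e→b13/s1 L1-HIT; vc=[9]
#13 0x6c→b13/s1 L1-HIT; vc=[9]
#14 0x4f→b9/s1 VC-HIT; vc=[13]

SEQ = [MISS, L1-HIT, L1-HIT, L1-HIT, L1-HIT, L1-HIT, MISS, VC-HIT, VC-HIT, L1-HIT, L1-HIT, L1-HIT, L1-HIT, L1-HIT, VC-HIT]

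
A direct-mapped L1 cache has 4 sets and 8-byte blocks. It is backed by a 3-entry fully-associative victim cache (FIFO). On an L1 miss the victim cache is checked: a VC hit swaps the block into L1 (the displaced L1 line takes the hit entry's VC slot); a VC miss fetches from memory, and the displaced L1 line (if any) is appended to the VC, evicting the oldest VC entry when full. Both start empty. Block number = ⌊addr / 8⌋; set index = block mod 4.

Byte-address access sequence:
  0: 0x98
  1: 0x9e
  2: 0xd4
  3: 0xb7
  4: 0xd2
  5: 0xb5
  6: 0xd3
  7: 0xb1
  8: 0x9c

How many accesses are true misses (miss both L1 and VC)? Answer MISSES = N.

#0 0x98→b19/s3 MISS; vc=[]
#1 0x9e→b19/s3 L1-HIT; vc=[]
#2 0xd4→b26/s2 MISS; vc=[]
#3 0xb7→b22/s2 MISS; vc=[26]
#4 0xd2→b26/s2 VC-HIT; vc=[22]
#5 0xb5→b22/s2 VC-HIT; vc=[26]
#6 0xd3→b26/s2 VC-HIT; vc=[22]
#7 0xb1→b22/s2 VC-HIT; vc=[26]
#8 0x9c→b19/s3 L1-HIT; vc=[26]

MISSES = 3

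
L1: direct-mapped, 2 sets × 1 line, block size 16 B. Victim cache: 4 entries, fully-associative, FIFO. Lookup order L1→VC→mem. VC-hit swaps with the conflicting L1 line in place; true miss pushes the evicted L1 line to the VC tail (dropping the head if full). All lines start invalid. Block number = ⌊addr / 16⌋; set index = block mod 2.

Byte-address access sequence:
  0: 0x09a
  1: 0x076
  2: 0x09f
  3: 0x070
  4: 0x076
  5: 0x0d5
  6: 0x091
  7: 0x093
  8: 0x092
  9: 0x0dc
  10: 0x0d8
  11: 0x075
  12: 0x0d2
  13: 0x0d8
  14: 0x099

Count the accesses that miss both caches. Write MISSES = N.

0: 0x9a (blk 9, set 1) → MISS  vc=[]
1: 0x76 (blk 7, set 1) → MISS  vc=[9]
2: 0x9f (blk 9, set 1) → VC-HIT  vc=[7]
3: 0x70 (blk 7, set 1) → VC-HIT  vc=[9]
4: 0x76 (blk 7, set 1) → L1-HIT  vc=[9]
5: 0xd5 (blk 13, set 1) → MISS  vc=[9, 7]
6: 0x91 (blk 9, set 1) → VC-HIT  vc=[13, 7]
7: 0x93 (blk 9, set 1) → L1-HIT  vc=[13, 7]
8: 0x92 (blk 9, set 1) → L1-HIT  vc=[13, 7]
9: 0xdc (blk 13, set 1) → VC-HIT  vc=[9, 7]
10: 0xd8 (blk 13, set 1) → L1-HIT  vc=[9, 7]
11: 0x75 (blk 7, set 1) → VC-HIT  vc=[9, 13]
12: 0xd2 (blk 13, set 1) → VC-HIT  vc=[9, 7]
13: 0xd8 (blk 13, set 1) → L1-HIT  vc=[9, 7]
14: 0x99 (blk 9, set 1) → VC-HIT  vc=[13, 7]

MISSES = 3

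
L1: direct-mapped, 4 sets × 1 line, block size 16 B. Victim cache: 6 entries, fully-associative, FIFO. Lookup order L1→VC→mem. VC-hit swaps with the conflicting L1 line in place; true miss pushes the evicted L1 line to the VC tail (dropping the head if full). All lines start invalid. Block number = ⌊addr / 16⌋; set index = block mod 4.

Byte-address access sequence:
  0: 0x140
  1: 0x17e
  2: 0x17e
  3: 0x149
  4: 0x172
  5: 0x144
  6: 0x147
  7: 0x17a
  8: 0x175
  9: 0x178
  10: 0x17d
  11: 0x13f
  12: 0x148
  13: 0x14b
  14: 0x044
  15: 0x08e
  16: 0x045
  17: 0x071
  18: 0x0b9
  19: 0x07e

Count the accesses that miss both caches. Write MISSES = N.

MISSES = 7

0: 0x140 (blk 20, set 0) → MISS  vc=[]
1: 0x17e (blk 23, set 3) → MISS  vc=[]
2: 0x17e (blk 23, set 3) → L1-HIT  vc=[]
3: 0x149 (blk 20, set 0) → L1-HIT  vc=[]
4: 0x172 (blk 23, set 3) → L1-HIT  vc=[]
5: 0x144 (blk 20, set 0) → L1-HIT  vc=[]
6: 0x147 (blk 20, set 0) → L1-HIT  vc=[]
7: 0x17a (blk 23, set 3) → L1-HIT  vc=[]
8: 0x175 (blk 23, set 3) → L1-HIT  vc=[]
9: 0x178 (blk 23, set 3) → L1-HIT  vc=[]
10: 0x17d (blk 23, set 3) → L1-HIT  vc=[]
11: 0x13f (blk 19, set 3) → MISS  vc=[23]
12: 0x148 (blk 20, set 0) → L1-HIT  vc=[23]
13: 0x14b (blk 20, set 0) → L1-HIT  vc=[23]
14: 0x44 (blk 4, set 0) → MISS  vc=[23, 20]
15: 0x8e (blk 8, set 0) → MISS  vc=[23, 20, 4]
16: 0x45 (blk 4, set 0) → VC-HIT  vc=[23, 20, 8]
17: 0x71 (blk 7, set 3) → MISS  vc=[23, 20, 8, 19]
18: 0xb9 (blk 11, set 3) → MISS  vc=[23, 20, 8, 19, 7]
19: 0x7e (blk 7, set 3) → VC-HIT  vc=[23, 20, 8, 19, 11]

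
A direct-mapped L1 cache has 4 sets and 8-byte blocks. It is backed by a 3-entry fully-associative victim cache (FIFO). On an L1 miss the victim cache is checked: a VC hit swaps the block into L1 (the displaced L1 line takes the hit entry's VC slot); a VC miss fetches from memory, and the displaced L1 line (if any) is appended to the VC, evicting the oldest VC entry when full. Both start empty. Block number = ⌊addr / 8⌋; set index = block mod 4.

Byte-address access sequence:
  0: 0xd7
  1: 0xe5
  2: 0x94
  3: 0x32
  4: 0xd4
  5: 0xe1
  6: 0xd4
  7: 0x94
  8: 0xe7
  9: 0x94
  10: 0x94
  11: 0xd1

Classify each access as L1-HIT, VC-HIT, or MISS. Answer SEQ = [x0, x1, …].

SEQ = [MISS, MISS, MISS, MISS, VC-HIT, L1-HIT, L1-HIT, VC-HIT, L1-HIT, L1-HIT, L1-HIT, VC-HIT]

0: 0xd7 (blk 26, set 2) → MISS  vc=[]
1: 0xe5 (blk 28, set 0) → MISS  vc=[]
2: 0x94 (blk 18, set 2) → MISS  vc=[26]
3: 0x32 (blk 6, set 2) → MISS  vc=[26, 18]
4: 0xd4 (blk 26, set 2) → VC-HIT  vc=[6, 18]
5: 0xe1 (blk 28, set 0) → L1-HIT  vc=[6, 18]
6: 0xd4 (blk 26, set 2) → L1-HIT  vc=[6, 18]
7: 0x94 (blk 18, set 2) → VC-HIT  vc=[6, 26]
8: 0xe7 (blk 28, set 0) → L1-HIT  vc=[6, 26]
9: 0x94 (blk 18, set 2) → L1-HIT  vc=[6, 26]
10: 0x94 (blk 18, set 2) → L1-HIT  vc=[6, 26]
11: 0xd1 (blk 26, set 2) → VC-HIT  vc=[6, 18]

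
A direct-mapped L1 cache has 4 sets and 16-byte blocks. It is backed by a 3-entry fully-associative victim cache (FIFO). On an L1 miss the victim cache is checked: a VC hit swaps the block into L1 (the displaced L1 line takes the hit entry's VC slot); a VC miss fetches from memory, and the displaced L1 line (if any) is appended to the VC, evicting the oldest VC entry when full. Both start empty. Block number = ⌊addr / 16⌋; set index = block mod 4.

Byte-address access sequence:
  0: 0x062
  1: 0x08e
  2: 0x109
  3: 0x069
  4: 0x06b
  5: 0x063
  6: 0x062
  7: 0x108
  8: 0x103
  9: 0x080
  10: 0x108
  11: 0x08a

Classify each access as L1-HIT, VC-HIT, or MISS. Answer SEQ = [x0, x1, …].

SEQ = [MISS, MISS, MISS, L1-HIT, L1-HIT, L1-HIT, L1-HIT, L1-HIT, L1-HIT, VC-HIT, VC-HIT, VC-HIT]

  [0] addr=0x62 blk=6 s=2: MISS | VC []
  [1] addr=0x8e blk=8 s=0: MISS | VC []
  [2] addr=0x109 blk=16 s=0: MISS | VC [8]
  [3] addr=0x69 blk=6 s=2: L1-HIT | VC [8]
  [4] addr=0x6b blk=6 s=2: L1-HIT | VC [8]
  [5] addr=0x63 blk=6 s=2: L1-HIT | VC [8]
  [6] addr=0x62 blk=6 s=2: L1-HIT | VC [8]
  [7] addr=0x108 blk=16 s=0: L1-HIT | VC [8]
  [8] addr=0x103 blk=16 s=0: L1-HIT | VC [8]
  [9] addr=0x80 blk=8 s=0: VC-HIT | VC [16]
  [10] addr=0x108 blk=16 s=0: VC-HIT | VC [8]
  [11] addr=0x8a blk=8 s=0: VC-HIT | VC [16]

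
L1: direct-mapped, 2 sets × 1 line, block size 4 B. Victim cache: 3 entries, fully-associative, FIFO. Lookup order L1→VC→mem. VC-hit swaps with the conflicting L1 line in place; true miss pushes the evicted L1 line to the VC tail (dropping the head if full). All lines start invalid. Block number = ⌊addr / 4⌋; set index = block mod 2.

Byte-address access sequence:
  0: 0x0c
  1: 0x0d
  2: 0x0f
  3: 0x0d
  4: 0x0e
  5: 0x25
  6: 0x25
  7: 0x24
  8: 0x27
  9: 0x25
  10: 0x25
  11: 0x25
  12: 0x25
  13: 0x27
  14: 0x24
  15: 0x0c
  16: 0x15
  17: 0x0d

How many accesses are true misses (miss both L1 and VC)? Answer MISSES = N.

#0 0xc→b3/s1 MISS; vc=[]
#1 0xd→b3/s1 L1-HIT; vc=[]
#2 0xf→b3/s1 L1-HIT; vc=[]
#3 0xd→b3/s1 L1-HIT; vc=[]
#4 0xe→b3/s1 L1-HIT; vc=[]
#5 0x25→b9/s1 MISS; vc=[3]
#6 0x25→b9/s1 L1-HIT; vc=[3]
#7 0x24→b9/s1 L1-HIT; vc=[3]
#8 0x27→b9/s1 L1-HIT; vc=[3]
#9 0x25→b9/s1 L1-HIT; vc=[3]
#10 0x25→b9/s1 L1-HIT; vc=[3]
#11 0x25→b9/s1 L1-HIT; vc=[3]
#12 0x25→b9/s1 L1-HIT; vc=[3]
#13 0x27→b9/s1 L1-HIT; vc=[3]
#14 0x24→b9/s1 L1-HIT; vc=[3]
#15 0xc→b3/s1 VC-HIT; vc=[9]
#16 0x15→b5/s1 MISS; vc=[9,3]
#17 0xd→b3/s1 VC-HIT; vc=[9,5]

MISSES = 3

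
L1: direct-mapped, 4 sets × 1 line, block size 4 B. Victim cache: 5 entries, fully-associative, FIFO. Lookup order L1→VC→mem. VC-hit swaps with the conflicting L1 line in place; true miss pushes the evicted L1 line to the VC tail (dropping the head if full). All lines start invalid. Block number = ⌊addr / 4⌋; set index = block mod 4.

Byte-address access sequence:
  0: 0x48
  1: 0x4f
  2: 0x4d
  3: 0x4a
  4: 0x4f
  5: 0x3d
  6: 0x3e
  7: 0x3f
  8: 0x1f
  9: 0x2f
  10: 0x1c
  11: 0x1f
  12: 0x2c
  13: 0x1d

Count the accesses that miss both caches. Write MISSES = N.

MISSES = 5

  [0] addr=0x48 blk=18 s=2: MISS | VC []
  [1] addr=0x4f blk=19 s=3: MISS | VC []
  [2] addr=0x4d blk=19 s=3: L1-HIT | VC []
  [3] addr=0x4a blk=18 s=2: L1-HIT | VC []
  [4] addr=0x4f blk=19 s=3: L1-HIT | VC []
  [5] addr=0x3d blk=15 s=3: MISS | VC [19]
  [6] addr=0x3e blk=15 s=3: L1-HIT | VC [19]
  [7] addr=0x3f blk=15 s=3: L1-HIT | VC [19]
  [8] addr=0x1f blk=7 s=3: MISS | VC [19, 15]
  [9] addr=0x2f blk=11 s=3: MISS | VC [19, 15, 7]
  [10] addr=0x1c blk=7 s=3: VC-HIT | VC [19, 15, 11]
  [11] addr=0x1f blk=7 s=3: L1-HIT | VC [19, 15, 11]
  [12] addr=0x2c blk=11 s=3: VC-HIT | VC [19, 15, 7]
  [13] addr=0x1d blk=7 s=3: VC-HIT | VC [19, 15, 11]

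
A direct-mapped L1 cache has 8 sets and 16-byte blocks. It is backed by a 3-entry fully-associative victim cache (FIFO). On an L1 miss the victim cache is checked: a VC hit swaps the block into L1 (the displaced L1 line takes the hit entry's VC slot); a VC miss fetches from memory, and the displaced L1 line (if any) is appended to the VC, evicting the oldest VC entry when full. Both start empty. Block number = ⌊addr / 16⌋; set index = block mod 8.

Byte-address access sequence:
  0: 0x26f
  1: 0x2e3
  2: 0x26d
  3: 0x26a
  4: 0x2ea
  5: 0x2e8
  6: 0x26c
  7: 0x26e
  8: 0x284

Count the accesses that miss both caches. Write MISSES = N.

0: 0x26f (blk 38, set 6) → MISS  vc=[]
1: 0x2e3 (blk 46, set 6) → MISS  vc=[38]
2: 0x26d (blk 38, set 6) → VC-HIT  vc=[46]
3: 0x26a (blk 38, set 6) → L1-HIT  vc=[46]
4: 0x2ea (blk 46, set 6) → VC-HIT  vc=[38]
5: 0x2e8 (blk 46, set 6) → L1-HIT  vc=[38]
6: 0x26c (blk 38, set 6) → VC-HIT  vc=[46]
7: 0x26e (blk 38, set 6) → L1-HIT  vc=[46]
8: 0x284 (blk 40, set 0) → MISS  vc=[46]

MISSES = 3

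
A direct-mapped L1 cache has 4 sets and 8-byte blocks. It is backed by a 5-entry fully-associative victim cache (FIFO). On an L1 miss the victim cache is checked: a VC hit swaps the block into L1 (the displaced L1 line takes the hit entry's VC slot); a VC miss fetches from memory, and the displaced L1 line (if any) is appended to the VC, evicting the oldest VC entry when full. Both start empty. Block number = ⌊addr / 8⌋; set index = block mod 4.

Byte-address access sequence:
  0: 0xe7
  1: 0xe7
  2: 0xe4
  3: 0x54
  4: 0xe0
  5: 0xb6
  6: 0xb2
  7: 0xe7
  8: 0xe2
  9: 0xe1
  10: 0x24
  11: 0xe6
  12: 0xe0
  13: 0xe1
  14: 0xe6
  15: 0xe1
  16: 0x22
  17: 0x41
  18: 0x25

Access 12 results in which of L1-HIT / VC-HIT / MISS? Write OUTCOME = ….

0: 0xe7 (blk 28, set 0) → MISS  vc=[]
1: 0xe7 (blk 28, set 0) → L1-HIT  vc=[]
2: 0xe4 (blk 28, set 0) → L1-HIT  vc=[]
3: 0x54 (blk 10, set 2) → MISS  vc=[]
4: 0xe0 (blk 28, set 0) → L1-HIT  vc=[]
5: 0xb6 (blk 22, set 2) → MISS  vc=[10]
6: 0xb2 (blk 22, set 2) → L1-HIT  vc=[10]
7: 0xe7 (blk 28, set 0) → L1-HIT  vc=[10]
8: 0xe2 (blk 28, set 0) → L1-HIT  vc=[10]
9: 0xe1 (blk 28, set 0) → L1-HIT  vc=[10]
10: 0x24 (blk 4, set 0) → MISS  vc=[10, 28]
11: 0xe6 (blk 28, set 0) → VC-HIT  vc=[10, 4]
12: 0xe0 (blk 28, set 0) → L1-HIT  vc=[10, 4]
13: 0xe1 (blk 28, set 0) → L1-HIT  vc=[10, 4]
14: 0xe6 (blk 28, set 0) → L1-HIT  vc=[10, 4]
15: 0xe1 (blk 28, set 0) → L1-HIT  vc=[10, 4]
16: 0x22 (blk 4, set 0) → VC-HIT  vc=[10, 28]
17: 0x41 (blk 8, set 0) → MISS  vc=[10, 28, 4]
18: 0x25 (blk 4, set 0) → VC-HIT  vc=[10, 28, 8]

OUTCOME = L1-HIT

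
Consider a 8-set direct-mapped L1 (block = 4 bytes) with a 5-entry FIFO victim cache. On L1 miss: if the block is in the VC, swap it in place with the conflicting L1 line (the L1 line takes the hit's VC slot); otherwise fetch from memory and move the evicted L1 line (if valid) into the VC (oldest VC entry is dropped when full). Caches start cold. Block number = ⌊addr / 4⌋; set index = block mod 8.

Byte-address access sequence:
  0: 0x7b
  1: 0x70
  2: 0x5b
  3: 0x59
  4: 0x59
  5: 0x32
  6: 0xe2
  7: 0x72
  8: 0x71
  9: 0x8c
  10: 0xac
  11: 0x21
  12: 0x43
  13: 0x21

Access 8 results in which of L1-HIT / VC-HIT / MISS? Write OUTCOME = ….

  [0] addr=0x7b blk=30 s=6: MISS | VC []
  [1] addr=0x70 blk=28 s=4: MISS | VC []
  [2] addr=0x5b blk=22 s=6: MISS | VC [30]
  [3] addr=0x59 blk=22 s=6: L1-HIT | VC [30]
  [4] addr=0x59 blk=22 s=6: L1-HIT | VC [30]
  [5] addr=0x32 blk=12 s=4: MISS | VC [30, 28]
  [6] addr=0xe2 blk=56 s=0: MISS | VC [30, 28]
  [7] addr=0x72 blk=28 s=4: VC-HIT | VC [30, 12]
  [8] addr=0x71 blk=28 s=4: L1-HIT | VC [30, 12]
  [9] addr=0x8c blk=35 s=3: MISS | VC [30, 12]
  [10] addr=0xac blk=43 s=3: MISS | VC [30, 12, 35]
  [11] addr=0x21 blk=8 s=0: MISS | VC [30, 12, 35, 56]
  [12] addr=0x43 blk=16 s=0: MISS | VC [30, 12, 35, 56, 8]
  [13] addr=0x21 blk=8 s=0: VC-HIT | VC [30, 12, 35, 56, 16]

OUTCOME = L1-HIT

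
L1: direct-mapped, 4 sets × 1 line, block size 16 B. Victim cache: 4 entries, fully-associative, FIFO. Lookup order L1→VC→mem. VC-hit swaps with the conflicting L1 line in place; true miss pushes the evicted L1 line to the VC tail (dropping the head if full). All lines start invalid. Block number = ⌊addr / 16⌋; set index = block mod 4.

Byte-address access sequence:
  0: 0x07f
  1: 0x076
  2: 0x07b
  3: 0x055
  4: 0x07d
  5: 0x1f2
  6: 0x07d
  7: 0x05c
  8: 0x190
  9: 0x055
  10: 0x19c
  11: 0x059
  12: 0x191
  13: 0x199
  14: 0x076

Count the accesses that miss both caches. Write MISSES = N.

MISSES = 4

#0 0x7f→b7/s3 MISS; vc=[]
#1 0x76→b7/s3 L1-HIT; vc=[]
#2 0x7b→b7/s3 L1-HIT; vc=[]
#3 0x55→b5/s1 MISS; vc=[]
#4 0x7d→b7/s3 L1-HIT; vc=[]
#5 0x1f2→b31/s3 MISS; vc=[7]
#6 0x7d→b7/s3 VC-HIT; vc=[31]
#7 0x5c→b5/s1 L1-HIT; vc=[31]
#8 0x190→b25/s1 MISS; vc=[31,5]
#9 0x55→b5/s1 VC-HIT; vc=[31,25]
#10 0x19c→b25/s1 VC-HIT; vc=[31,5]
#11 0x59→b5/s1 VC-HIT; vc=[31,25]
#12 0x191→b25/s1 VC-HIT; vc=[31,5]
#13 0x199→b25/s1 L1-HIT; vc=[31,5]
#14 0x76→b7/s3 L1-HIT; vc=[31,5]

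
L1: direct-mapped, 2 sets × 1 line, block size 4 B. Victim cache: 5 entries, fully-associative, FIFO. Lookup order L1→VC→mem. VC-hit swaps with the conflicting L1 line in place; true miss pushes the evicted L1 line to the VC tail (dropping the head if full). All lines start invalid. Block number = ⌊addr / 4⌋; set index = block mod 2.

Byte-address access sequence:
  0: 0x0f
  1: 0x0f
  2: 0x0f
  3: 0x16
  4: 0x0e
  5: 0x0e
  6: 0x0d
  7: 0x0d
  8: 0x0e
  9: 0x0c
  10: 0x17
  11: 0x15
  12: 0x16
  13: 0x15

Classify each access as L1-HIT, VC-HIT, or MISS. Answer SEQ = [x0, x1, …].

0: 0xf (blk 3, set 1) → MISS  vc=[]
1: 0xf (blk 3, set 1) → L1-HIT  vc=[]
2: 0xf (blk 3, set 1) → L1-HIT  vc=[]
3: 0x16 (blk 5, set 1) → MISS  vc=[3]
4: 0xe (blk 3, set 1) → VC-HIT  vc=[5]
5: 0xe (blk 3, set 1) → L1-HIT  vc=[5]
6: 0xd (blk 3, set 1) → L1-HIT  vc=[5]
7: 0xd (blk 3, set 1) → L1-HIT  vc=[5]
8: 0xe (blk 3, set 1) → L1-HIT  vc=[5]
9: 0xc (blk 3, set 1) → L1-HIT  vc=[5]
10: 0x17 (blk 5, set 1) → VC-HIT  vc=[3]
11: 0x15 (blk 5, set 1) → L1-HIT  vc=[3]
12: 0x16 (blk 5, set 1) → L1-HIT  vc=[3]
13: 0x15 (blk 5, set 1) → L1-HIT  vc=[3]

SEQ = [MISS, L1-HIT, L1-HIT, MISS, VC-HIT, L1-HIT, L1-HIT, L1-HIT, L1-HIT, L1-HIT, VC-HIT, L1-HIT, L1-HIT, L1-HIT]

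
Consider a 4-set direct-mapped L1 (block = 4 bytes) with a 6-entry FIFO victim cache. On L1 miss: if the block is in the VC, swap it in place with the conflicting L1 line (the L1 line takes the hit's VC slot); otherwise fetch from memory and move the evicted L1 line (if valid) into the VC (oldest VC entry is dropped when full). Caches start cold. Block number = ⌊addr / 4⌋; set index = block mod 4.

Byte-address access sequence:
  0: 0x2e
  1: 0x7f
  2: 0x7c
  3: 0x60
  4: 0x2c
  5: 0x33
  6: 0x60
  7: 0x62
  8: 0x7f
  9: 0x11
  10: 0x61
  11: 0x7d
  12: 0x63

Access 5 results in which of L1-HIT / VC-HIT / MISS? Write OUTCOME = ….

OUTCOME = MISS

#0 0x2e→b11/s3 MISS; vc=[]
#1 0x7f→b31/s3 MISS; vc=[11]
#2 0x7c→b31/s3 L1-HIT; vc=[11]
#3 0x60→b24/s0 MISS; vc=[11]
#4 0x2c→b11/s3 VC-HIT; vc=[31]
#5 0x33→b12/s0 MISS; vc=[31,24]
#6 0x60→b24/s0 VC-HIT; vc=[31,12]
#7 0x62→b24/s0 L1-HIT; vc=[31,12]
#8 0x7f→b31/s3 VC-HIT; vc=[11,12]
#9 0x11→b4/s0 MISS; vc=[11,12,24]
#10 0x61→b24/s0 VC-HIT; vc=[11,12,4]
#11 0x7d→b31/s3 L1-HIT; vc=[11,12,4]
#12 0x63→b24/s0 L1-HIT; vc=[11,12,4]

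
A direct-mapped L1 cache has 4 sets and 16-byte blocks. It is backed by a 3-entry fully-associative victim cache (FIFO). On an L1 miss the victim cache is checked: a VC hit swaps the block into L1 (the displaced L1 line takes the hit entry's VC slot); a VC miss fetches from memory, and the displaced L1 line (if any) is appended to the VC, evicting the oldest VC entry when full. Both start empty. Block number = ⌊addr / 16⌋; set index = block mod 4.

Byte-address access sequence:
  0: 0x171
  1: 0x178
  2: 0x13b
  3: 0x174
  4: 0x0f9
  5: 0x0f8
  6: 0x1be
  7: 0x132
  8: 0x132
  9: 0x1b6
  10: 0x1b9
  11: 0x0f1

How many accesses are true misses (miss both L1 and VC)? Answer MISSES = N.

MISSES = 4

#0 0x171→b23/s3 MISS; vc=[]
#1 0x178→b23/s3 L1-HIT; vc=[]
#2 0x13b→b19/s3 MISS; vc=[23]
#3 0x174→b23/s3 VC-HIT; vc=[19]
#4 0xf9→b15/s3 MISS; vc=[19,23]
#5 0xf8→b15/s3 L1-HIT; vc=[19,23]
#6 0x1be→b27/s3 MISS; vc=[19,23,15]
#7 0x132→b19/s3 VC-HIT; vc=[27,23,15]
#8 0x132→b19/s3 L1-HIT; vc=[27,23,15]
#9 0x1b6→b27/s3 VC-HIT; vc=[19,23,15]
#10 0x1b9→b27/s3 L1-HIT; vc=[19,23,15]
#11 0xf1→b15/s3 VC-HIT; vc=[19,23,27]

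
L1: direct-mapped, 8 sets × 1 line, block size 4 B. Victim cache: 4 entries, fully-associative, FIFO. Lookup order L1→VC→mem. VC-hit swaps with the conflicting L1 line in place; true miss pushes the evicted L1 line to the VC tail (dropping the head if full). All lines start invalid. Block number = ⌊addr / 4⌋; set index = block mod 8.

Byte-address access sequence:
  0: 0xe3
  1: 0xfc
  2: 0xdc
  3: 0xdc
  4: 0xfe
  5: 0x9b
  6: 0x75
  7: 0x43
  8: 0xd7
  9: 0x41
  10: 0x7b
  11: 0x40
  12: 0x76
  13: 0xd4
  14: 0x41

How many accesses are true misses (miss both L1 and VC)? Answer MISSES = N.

#0 0xe3→b56/s0 MISS; vc=[]
#1 0xfc→b63/s7 MISS; vc=[]
#2 0xdc→b55/s7 MISS; vc=[63]
#3 0xdc→b55/s7 L1-HIT; vc=[63]
#4 0xfe→b63/s7 VC-HIT; vc=[55]
#5 0x9b→b38/s6 MISS; vc=[55]
#6 0x75→b29/s5 MISS; vc=[55]
#7 0x43→b16/s0 MISS; vc=[55,56]
#8 0xd7→b53/s5 MISS; vc=[55,56,29]
#9 0x41→b16/s0 L1-HIT; vc=[55,56,29]
#10 0x7b→b30/s6 MISS; vc=[55,56,29,38]
#11 0x40→b16/s0 L1-HIT; vc=[55,56,29,38]
#12 0x76→b29/s5 VC-HIT; vc=[55,56,53,38]
#13 0xd4→b53/s5 VC-HIT; vc=[55,56,29,38]
#14 0x41→b16/s0 L1-HIT; vc=[55,56,29,38]

MISSES = 8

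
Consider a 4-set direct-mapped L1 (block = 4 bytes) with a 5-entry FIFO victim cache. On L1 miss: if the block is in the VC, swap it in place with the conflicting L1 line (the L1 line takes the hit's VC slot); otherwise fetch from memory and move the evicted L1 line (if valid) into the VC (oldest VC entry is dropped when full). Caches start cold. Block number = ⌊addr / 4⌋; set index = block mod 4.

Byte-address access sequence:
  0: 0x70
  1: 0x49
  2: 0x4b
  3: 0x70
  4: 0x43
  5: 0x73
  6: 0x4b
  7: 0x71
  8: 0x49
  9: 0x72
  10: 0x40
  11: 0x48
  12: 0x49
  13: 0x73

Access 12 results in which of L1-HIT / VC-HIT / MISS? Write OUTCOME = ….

0: 0x70 (blk 28, set 0) → MISS  vc=[]
1: 0x49 (blk 18, set 2) → MISS  vc=[]
2: 0x4b (blk 18, set 2) → L1-HIT  vc=[]
3: 0x70 (blk 28, set 0) → L1-HIT  vc=[]
4: 0x43 (blk 16, set 0) → MISS  vc=[28]
5: 0x73 (blk 28, set 0) → VC-HIT  vc=[16]
6: 0x4b (blk 18, set 2) → L1-HIT  vc=[16]
7: 0x71 (blk 28, set 0) → L1-HIT  vc=[16]
8: 0x49 (blk 18, set 2) → L1-HIT  vc=[16]
9: 0x72 (blk 28, set 0) → L1-HIT  vc=[16]
10: 0x40 (blk 16, set 0) → VC-HIT  vc=[28]
11: 0x48 (blk 18, set 2) → L1-HIT  vc=[28]
12: 0x49 (blk 18, set 2) → L1-HIT  vc=[28]
13: 0x73 (blk 28, set 0) → VC-HIT  vc=[16]

OUTCOME = L1-HIT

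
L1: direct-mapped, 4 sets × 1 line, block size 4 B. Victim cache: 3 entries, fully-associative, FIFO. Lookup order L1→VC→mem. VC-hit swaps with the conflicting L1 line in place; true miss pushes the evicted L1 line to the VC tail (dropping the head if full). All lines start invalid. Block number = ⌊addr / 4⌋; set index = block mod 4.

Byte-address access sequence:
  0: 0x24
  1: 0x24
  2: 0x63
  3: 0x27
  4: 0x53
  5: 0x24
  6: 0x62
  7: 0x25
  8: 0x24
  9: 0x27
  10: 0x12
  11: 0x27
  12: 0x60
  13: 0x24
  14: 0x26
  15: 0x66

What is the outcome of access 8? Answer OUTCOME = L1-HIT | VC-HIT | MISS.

OUTCOME = L1-HIT

#0 0x24→b9/s1 MISS; vc=[]
#1 0x24→b9/s1 L1-HIT; vc=[]
#2 0x63→b24/s0 MISS; vc=[]
#3 0x27→b9/s1 L1-HIT; vc=[]
#4 0x53→b20/s0 MISS; vc=[24]
#5 0x24→b9/s1 L1-HIT; vc=[24]
#6 0x62→b24/s0 VC-HIT; vc=[20]
#7 0x25→b9/s1 L1-HIT; vc=[20]
#8 0x24→b9/s1 L1-HIT; vc=[20]
#9 0x27→b9/s1 L1-HIT; vc=[20]
#10 0x12→b4/s0 MISS; vc=[20,24]
#11 0x27→b9/s1 L1-HIT; vc=[20,24]
#12 0x60→b24/s0 VC-HIT; vc=[20,4]
#13 0x24→b9/s1 L1-HIT; vc=[20,4]
#14 0x26→b9/s1 L1-HIT; vc=[20,4]
#15 0x66→b25/s1 MISS; vc=[20,4,9]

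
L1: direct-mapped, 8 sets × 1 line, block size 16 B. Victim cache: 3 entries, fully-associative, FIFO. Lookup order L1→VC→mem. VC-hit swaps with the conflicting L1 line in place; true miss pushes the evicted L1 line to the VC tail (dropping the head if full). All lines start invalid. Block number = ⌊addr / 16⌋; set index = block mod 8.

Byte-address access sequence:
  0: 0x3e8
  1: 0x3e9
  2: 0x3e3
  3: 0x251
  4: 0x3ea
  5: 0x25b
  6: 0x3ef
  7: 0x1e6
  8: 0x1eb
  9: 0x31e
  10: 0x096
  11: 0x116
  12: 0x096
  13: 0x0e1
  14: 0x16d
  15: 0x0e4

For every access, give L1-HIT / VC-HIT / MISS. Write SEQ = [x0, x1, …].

#0 0x3e8→b62/s6 MISS; vc=[]
#1 0x3e9→b62/s6 L1-HIT; vc=[]
#2 0x3e3→b62/s6 L1-HIT; vc=[]
#3 0x251→b37/s5 MISS; vc=[]
#4 0x3ea→b62/s6 L1-HIT; vc=[]
#5 0x25b→b37/s5 L1-HIT; vc=[]
#6 0x3ef→b62/s6 L1-HIT; vc=[]
#7 0x1e6→b30/s6 MISS; vc=[62]
#8 0x1eb→b30/s6 L1-HIT; vc=[62]
#9 0x31e→b49/s1 MISS; vc=[62]
#10 0x96→b9/s1 MISS; vc=[62,49]
#11 0x116→b17/s1 MISS; vc=[62,49,9]
#12 0x96→b9/s1 VC-HIT; vc=[62,49,17]
#13 0xe1→b14/s6 MISS; vc=[49,17,30]
#14 0x16d→b22/s6 MISS; vc=[17,30,14]
#15 0xe4→b14/s6 VC-HIT; vc=[17,30,22]

SEQ = [MISS, L1-HIT, L1-HIT, MISS, L1-HIT, L1-HIT, L1-HIT, MISS, L1-HIT, MISS, MISS, MISS, VC-HIT, MISS, MISS, VC-HIT]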